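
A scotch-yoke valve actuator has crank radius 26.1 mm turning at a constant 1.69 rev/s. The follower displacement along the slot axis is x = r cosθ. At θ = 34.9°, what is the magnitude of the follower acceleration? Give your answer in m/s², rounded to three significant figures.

ω = 10.62 rad/s (from 1.69 rev/s).
x = r cosθ ⇒ ẍ = −rω² cosθ (ω constant).
|a| = rω²|cosθ| = 0.0261·(10.62)²·|cos 34.9°| = 2.4136 m/s².

2.41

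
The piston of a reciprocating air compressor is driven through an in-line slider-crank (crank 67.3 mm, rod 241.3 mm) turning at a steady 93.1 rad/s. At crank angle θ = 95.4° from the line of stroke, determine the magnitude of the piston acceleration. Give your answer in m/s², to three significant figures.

ω = 93.1 rad/s
x(θ) = r cosθ + √(L² − r² sin²θ); with ω constant, a = ω²·d²x/dθ².
d²x/dθ² = −r cosθ − r²(cos2θ)/√u − r⁴ sin²2θ/(4u^{3/2}),  u = L² − r² sin²θ = 0.0537365 m².
Substituting r = 0.0673 m, L = 0.2413 m, θ = 95.4°: d²x/dθ² = +0.025512 m.
a = ω²·d²x/dθ² = (93.1)²·(+0.025512) = +221.12 m/s²;  |a| = 221.12 m/s².

221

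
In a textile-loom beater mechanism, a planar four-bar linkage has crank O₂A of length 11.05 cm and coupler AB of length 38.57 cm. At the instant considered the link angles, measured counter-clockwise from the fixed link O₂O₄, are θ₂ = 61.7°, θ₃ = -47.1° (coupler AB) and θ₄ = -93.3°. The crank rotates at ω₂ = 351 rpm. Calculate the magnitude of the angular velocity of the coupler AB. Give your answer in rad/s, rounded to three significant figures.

6.17

ω₂ = 36.76 rad/s (from 351 rpm).
Differentiating the loop-closure r₂e^{iθ₂}+r₃e^{iθ₃}=r₁+r₄e^{iθ₄} gives r₂ω₂e^{iθ₂}+r₃ω₃e^{iθ₃}=r₄ω₄e^{iθ₄}.
Eliminating the other unknown: ω₃ = r₂ω₂ sin(θ₄−θ₂) / [r₃ sin(θ₃−θ₄)].
Numerator sine = -0.42262; denominator sine = +0.72176.
Result = 0.1105·36.76·(-0.42262) / (0.3857·(+0.72176)) = -6.166 rad/s; magnitude 6.166 rad/s.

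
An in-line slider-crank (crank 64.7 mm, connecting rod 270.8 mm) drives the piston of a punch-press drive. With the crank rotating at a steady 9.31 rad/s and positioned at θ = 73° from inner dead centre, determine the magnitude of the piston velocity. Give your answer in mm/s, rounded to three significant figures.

ω = 9.31 rad/s
For an in-line slider-crank, x = r cosθ + √(L² − r² sin²θ), so v = −rω sinθ·[1 + r cosθ/√(L² − r² sin²θ)].
With r = 0.0647 m, L = 0.2708 m, θ = 73°: √(L² − r² sin²θ) = 0.26364 m.
v = −0.0647·9.31·0.95630·[1 + 0.0647·0.29237/0.26364] = -0.61737 m/s.
|v| = 0.61737 m/s = 617.37 mm/s.

617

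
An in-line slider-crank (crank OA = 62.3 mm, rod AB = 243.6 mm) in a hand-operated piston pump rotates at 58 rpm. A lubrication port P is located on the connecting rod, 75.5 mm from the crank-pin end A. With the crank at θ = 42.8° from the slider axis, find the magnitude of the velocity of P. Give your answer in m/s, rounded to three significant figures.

0.333

ω = 6.074 rad/s.  Crank-pin speed |V_A| = rω = 0.37839 m/s, perpendicular to OA.
Rod angle: sinφ = −(r/L) sinθ ⇒ φ = -10.007°; ω_rod = −rω cosθ/√(L²−r²sin²θ) = -1.1573 rad/s.
V_P = V_A + ω_rod × AP, with AP = 0.0755 m along the rod.
Components: V_Px = −rω sinθ − a·ω_rod·sinφ = -0.27228 m/s;  V_Py = rω cosθ + a·ω_rod·cosφ = +0.19159 m/s.
|V_P| = √(V_Px² + V_Py²) = 0.33293 m/s.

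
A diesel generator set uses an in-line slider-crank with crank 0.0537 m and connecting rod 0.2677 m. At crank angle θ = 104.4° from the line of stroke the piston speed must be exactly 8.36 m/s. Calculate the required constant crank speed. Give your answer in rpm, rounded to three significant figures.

1620

For an in-line slider-crank, |v_piston| = rω|sinθ|·[1 + r cosθ/√(L² − r² sin²θ)].
With r = 0.0537 m, L = 0.2677 m, θ = 104.4°: the bracketed kinematic factor |dx/dθ| = 0.049368 m.
ω = v/|dx/dθ| = 8.36/0.049368 = 169.34 rad/s.
N = 60ω/(2π) = 1617.1 rpm.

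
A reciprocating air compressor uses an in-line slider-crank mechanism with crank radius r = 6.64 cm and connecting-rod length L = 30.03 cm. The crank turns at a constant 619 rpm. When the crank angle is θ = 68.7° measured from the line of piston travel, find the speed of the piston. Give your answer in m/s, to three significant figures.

ω = 2π·619/60 = 64.82 rad/s
For an in-line slider-crank, x = r cosθ + √(L² − r² sin²θ), so v = −rω sinθ·[1 + r cosθ/√(L² − r² sin²θ)].
With r = 0.0664 m, L = 0.3003 m, θ = 68.7°: √(L² − r² sin²θ) = 0.29386 m.
v = −0.0664·64.82·0.93169·[1 + 0.0664·0.36325/0.29386] = -4.3393 m/s.
|v| = 4.3393 m/s.

4.34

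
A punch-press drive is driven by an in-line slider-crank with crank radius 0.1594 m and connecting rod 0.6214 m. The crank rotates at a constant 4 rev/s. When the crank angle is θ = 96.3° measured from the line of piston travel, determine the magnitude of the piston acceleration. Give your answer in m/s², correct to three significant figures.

ω = 2π·4 = 25.13 rad/s
x(θ) = r cosθ + √(L² − r² sin²θ); with ω constant, a = ω²·d²x/dθ².
d²x/dθ² = −r cosθ − r²(cos2θ)/√u − r⁴ sin²2θ/(4u^{3/2}),  u = L² − r² sin²θ = 0.361036 m².
Substituting r = 0.1594 m, L = 0.6214 m, θ = 96.3°: d²x/dθ² = +0.058724 m.
a = ω²·d²x/dθ² = (25.13)²·(+0.058724) = +37.094 m/s²;  |a| = 37.094 m/s².

37.1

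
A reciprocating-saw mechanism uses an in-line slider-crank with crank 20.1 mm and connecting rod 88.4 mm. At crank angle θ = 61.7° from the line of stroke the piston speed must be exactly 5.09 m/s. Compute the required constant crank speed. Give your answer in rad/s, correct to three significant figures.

259

For an in-line slider-crank, |v_piston| = rω|sinθ|·[1 + r cosθ/√(L² − r² sin²θ)].
With r = 0.0201 m, L = 0.0884 m, θ = 61.7°: the bracketed kinematic factor |dx/dθ| = 0.019645 m.
ω = v/|dx/dθ| = 5.09/0.019645 = 259.1 rad/s.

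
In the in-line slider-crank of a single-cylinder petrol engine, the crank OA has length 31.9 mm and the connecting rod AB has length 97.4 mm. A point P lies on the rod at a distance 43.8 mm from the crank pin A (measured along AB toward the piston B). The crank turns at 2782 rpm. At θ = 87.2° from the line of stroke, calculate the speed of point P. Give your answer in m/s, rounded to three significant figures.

9.36

ω = 291.3 rad/s.  Crank-pin speed |V_A| = rω = 9.2934 m/s, perpendicular to OA.
Rod angle: sinφ = −(r/L) sinθ ⇒ φ = -19.094°; ω_rod = −rω cosθ/√(L²−r²sin²θ) = -4.9324 rad/s.
V_P = V_A + ω_rod × AP, with AP = 0.0438 m along the rod.
Components: V_Px = −rω sinθ − a·ω_rod·sinφ = -9.353 m/s;  V_Py = rω cosθ + a·ω_rod·cosφ = +0.24983 m/s.
|V_P| = √(V_Px² + V_Py²) = 9.3564 m/s.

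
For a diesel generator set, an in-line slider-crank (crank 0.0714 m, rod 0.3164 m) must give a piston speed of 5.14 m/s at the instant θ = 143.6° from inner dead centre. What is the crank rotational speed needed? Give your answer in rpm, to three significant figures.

For an in-line slider-crank, |v_piston| = rω|sinθ|·[1 + r cosθ/√(L² − r² sin²θ)].
With r = 0.0714 m, L = 0.3164 m, θ = 143.6°: the bracketed kinematic factor |dx/dθ| = 0.034604 m.
ω = v/|dx/dθ| = 5.14/0.034604 = 148.54 rad/s.
N = 60ω/(2π) = 1418.4 rpm.

1420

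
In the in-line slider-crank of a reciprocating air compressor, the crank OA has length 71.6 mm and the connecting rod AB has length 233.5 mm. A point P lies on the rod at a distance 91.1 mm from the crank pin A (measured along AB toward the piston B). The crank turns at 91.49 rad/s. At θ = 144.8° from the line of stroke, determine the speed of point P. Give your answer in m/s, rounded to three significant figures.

4.71

ω = 91.49 rad/s.  Crank-pin speed |V_A| = rω = 6.5507 m/s, perpendicular to OA.
Rod angle: sinφ = −(r/L) sinθ ⇒ φ = -10.181°; ω_rod = −rω cosθ/√(L²−r²sin²θ) = +23.291 rad/s.
V_P = V_A + ω_rod × AP, with AP = 0.0911 m along the rod.
Components: V_Px = −rω sinθ − a·ω_rod·sinφ = -3.401 m/s;  V_Py = rω cosθ + a·ω_rod·cosφ = -3.2644 m/s.
|V_P| = √(V_Px² + V_Py²) = 4.7142 m/s.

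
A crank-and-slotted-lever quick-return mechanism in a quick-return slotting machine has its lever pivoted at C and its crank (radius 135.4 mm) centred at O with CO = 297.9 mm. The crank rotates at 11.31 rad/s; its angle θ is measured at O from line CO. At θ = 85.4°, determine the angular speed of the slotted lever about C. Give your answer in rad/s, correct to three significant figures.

2.15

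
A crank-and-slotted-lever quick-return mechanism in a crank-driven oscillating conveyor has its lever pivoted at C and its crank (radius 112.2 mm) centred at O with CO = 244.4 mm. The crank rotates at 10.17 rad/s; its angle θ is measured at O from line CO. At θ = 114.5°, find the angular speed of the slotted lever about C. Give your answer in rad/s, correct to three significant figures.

0.250

ω = 10.17 rad/s
Crank pin A relative to C: A = (d + r cosθ, r sinθ); lever angle φ = atan2(r sinθ, d + r cosθ).
Differentiating tanφ: φ̇ = rω(d cosθ + r)/(d² + r² + 2dr cosθ).
d² + r² + 2dr cosθ = |CA|² = 0.049577 m²;  d cosθ + r = +0.010849 m.
|ω_lever| = |0.1122·10.17·+0.010849| / 0.049577 = 0.2497 rad/s.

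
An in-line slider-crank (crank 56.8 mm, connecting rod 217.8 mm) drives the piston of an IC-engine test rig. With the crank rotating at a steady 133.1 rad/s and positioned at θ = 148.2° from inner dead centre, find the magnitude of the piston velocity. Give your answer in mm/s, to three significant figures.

3090

ω = 133.1 rad/s
For an in-line slider-crank, x = r cosθ + √(L² − r² sin²θ), so v = −rω sinθ·[1 + r cosθ/√(L² − r² sin²θ)].
With r = 0.0568 m, L = 0.2178 m, θ = 148.2°: √(L² − r² sin²θ) = 0.21573 m.
v = −0.0568·133.1·0.52696·[1 + 0.0568·-0.84989/0.21573] = -3.0924 m/s.
|v| = 3.0924 m/s = 3092.4 mm/s.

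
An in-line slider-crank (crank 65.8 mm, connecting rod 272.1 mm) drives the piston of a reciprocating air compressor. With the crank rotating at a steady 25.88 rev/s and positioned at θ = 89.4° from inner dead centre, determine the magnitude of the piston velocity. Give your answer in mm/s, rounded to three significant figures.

ω = 2π·25.9 = 162.6 rad/s
For an in-line slider-crank, x = r cosθ + √(L² − r² sin²θ), so v = −rω sinθ·[1 + r cosθ/√(L² − r² sin²θ)].
With r = 0.0658 m, L = 0.2721 m, θ = 89.4°: √(L² − r² sin²θ) = 0.26403 m.
v = −0.0658·162.6·0.99995·[1 + 0.0658·0.01047/0.26403] = -10.727 m/s.
|v| = 10.727 m/s = 10727 mm/s.

10700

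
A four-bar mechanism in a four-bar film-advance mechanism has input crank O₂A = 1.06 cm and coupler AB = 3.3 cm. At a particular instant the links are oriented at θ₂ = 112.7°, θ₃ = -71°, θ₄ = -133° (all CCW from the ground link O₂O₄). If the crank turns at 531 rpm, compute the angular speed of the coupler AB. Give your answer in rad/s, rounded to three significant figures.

ω₂ = 55.61 rad/s (from 531 rpm).
Differentiating the loop-closure r₂e^{iθ₂}+r₃e^{iθ₃}=r₁+r₄e^{iθ₄} gives r₂ω₂e^{iθ₂}+r₃ω₃e^{iθ₃}=r₄ω₄e^{iθ₄}.
Eliminating the other unknown: ω₃ = r₂ω₂ sin(θ₄−θ₂) / [r₃ sin(θ₃−θ₄)].
Numerator sine = +0.91140; denominator sine = +0.88295.
Result = 0.0106·55.61·(+0.91140) / (0.033·(+0.88295)) = +18.437 rad/s; magnitude 18.437 rad/s.

18.4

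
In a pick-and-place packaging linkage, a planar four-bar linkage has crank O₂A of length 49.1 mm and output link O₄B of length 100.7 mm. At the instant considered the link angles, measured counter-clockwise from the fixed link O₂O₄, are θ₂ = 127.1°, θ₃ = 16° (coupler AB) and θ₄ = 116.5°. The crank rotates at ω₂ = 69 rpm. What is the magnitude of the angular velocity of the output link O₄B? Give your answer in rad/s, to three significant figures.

ω₂ = 7.226 rad/s (from 69 rpm).
Differentiating the loop-closure r₂e^{iθ₂}+r₃e^{iθ₃}=r₁+r₄e^{iθ₄} gives r₂ω₂e^{iθ₂}+r₃ω₃e^{iθ₃}=r₄ω₄e^{iθ₄}.
Eliminating the other unknown: ω₄ = r₂ω₂ sin(θ₂−θ₃) / [r₄ sin(θ₄−θ₃)].
Numerator sine = +0.93295; denominator sine = +0.98325.
Result = 0.0491·7.226·(+0.93295) / (0.1007·(+0.98325)) = +3.3429 rad/s; magnitude 3.3429 rad/s.

3.34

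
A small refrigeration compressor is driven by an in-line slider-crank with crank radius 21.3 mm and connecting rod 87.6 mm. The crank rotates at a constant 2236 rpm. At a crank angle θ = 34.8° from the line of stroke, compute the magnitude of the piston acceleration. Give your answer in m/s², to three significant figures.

1060

ω = 2π·2236/60 = 234.2 rad/s
x(θ) = r cosθ + √(L² − r² sin²θ); with ω constant, a = ω²·d²x/dθ².
d²x/dθ² = −r cosθ − r²(cos2θ)/√u − r⁴ sin²2θ/(4u^{3/2}),  u = L² − r² sin²θ = 0.00752599 m².
Substituting r = 0.0213 m, L = 0.0876 m, θ = 34.8°: d²x/dθ² = -0.019383 m.
a = ω²·d²x/dθ² = (234.2)²·(-0.019383) = -1062.7 m/s²;  |a| = 1062.7 m/s².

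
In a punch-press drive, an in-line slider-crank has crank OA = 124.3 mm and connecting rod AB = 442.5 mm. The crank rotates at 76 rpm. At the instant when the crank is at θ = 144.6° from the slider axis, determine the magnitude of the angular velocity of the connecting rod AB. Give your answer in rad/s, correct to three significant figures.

1.85

ω = 7.959 rad/s (converted from 76 rpm).
The rod makes angle φ with the slider axis where L sinφ = r sinθ; differentiating, L cosφ·φ̇ = r ω cosθ.
L cosφ = √(L² − r² sin²θ) = 0.4366 m.
|ω_rod| = r ω |cosθ| / √(L² − r² sin²θ) = 0.1243·7.959·0.81513/0.4366 = 1.8469 rad/s.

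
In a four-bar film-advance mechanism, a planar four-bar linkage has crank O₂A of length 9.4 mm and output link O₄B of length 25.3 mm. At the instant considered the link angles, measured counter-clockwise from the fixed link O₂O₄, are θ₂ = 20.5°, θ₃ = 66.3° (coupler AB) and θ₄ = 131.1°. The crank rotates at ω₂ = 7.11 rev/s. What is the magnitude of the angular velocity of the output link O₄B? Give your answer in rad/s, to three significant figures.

ω₂ = 44.67 rad/s (from 7.11 rev/s).
Differentiating the loop-closure r₂e^{iθ₂}+r₃e^{iθ₃}=r₁+r₄e^{iθ₄} gives r₂ω₂e^{iθ₂}+r₃ω₃e^{iθ₃}=r₄ω₄e^{iθ₄}.
Eliminating the other unknown: ω₄ = r₂ω₂ sin(θ₂−θ₃) / [r₄ sin(θ₄−θ₃)].
Numerator sine = -0.71691; denominator sine = +0.90483.
Result = 0.0094·44.67·(-0.71691) / (0.0253·(+0.90483)) = -13.151 rad/s; magnitude 13.151 rad/s.

13.2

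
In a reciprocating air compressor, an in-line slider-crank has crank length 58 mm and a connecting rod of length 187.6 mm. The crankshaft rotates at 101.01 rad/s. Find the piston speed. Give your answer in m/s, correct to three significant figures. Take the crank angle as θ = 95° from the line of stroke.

ω = 101 rad/s
For an in-line slider-crank, x = r cosθ + √(L² − r² sin²θ), so v = −rω sinθ·[1 + r cosθ/√(L² − r² sin²θ)].
With r = 0.058 m, L = 0.1876 m, θ = 95°: √(L² − r² sin²θ) = 0.17848 m.
v = −0.058·101·0.99619·[1 + 0.058·-0.08716/0.17848] = -5.671 m/s.
|v| = 5.671 m/s.

5.67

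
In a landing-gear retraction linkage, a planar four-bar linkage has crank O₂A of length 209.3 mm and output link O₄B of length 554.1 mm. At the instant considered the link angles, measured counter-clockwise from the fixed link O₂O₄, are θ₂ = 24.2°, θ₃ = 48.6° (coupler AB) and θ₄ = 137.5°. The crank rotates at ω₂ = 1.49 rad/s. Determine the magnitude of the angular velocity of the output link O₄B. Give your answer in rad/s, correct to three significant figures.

ω₂ = 1.49 rad/s
Differentiating the loop-closure r₂e^{iθ₂}+r₃e^{iθ₃}=r₁+r₄e^{iθ₄} gives r₂ω₂e^{iθ₂}+r₃ω₃e^{iθ₃}=r₄ω₄e^{iθ₄}.
Eliminating the other unknown: ω₄ = r₂ω₂ sin(θ₂−θ₃) / [r₄ sin(θ₄−θ₃)].
Numerator sine = -0.41310; denominator sine = +0.99982.
Result = 0.2093·1.49·(-0.41310) / (0.5541·(+0.99982)) = -0.23255 rad/s; magnitude 0.23255 rad/s.

0.233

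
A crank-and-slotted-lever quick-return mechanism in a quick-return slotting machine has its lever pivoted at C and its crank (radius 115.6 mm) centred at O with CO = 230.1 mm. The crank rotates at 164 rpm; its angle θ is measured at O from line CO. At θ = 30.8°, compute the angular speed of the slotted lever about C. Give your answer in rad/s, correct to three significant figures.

ω = 17.17 rad/s (from 164 rpm).
Crank pin A relative to C: A = (d + r cosθ, r sinθ); lever angle φ = atan2(r sinθ, d + r cosθ).
Differentiating tanφ: φ̇ = rω(d cosθ + r)/(d² + r² + 2dr cosθ).
d² + r² + 2dr cosθ = |CA|² = 0.112005 m²;  d cosθ + r = +0.31325 m.
|ω_lever| = |0.1156·17.17·+0.31325| / 0.112005 = 5.5524 rad/s.

5.55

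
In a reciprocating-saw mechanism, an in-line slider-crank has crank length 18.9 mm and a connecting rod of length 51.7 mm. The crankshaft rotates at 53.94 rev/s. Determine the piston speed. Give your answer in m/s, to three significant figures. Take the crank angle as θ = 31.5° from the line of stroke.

4.41

ω = 2π·53.9 = 338.9 rad/s
For an in-line slider-crank, x = r cosθ + √(L² − r² sin²θ), so v = −rω sinθ·[1 + r cosθ/√(L² − r² sin²θ)].
With r = 0.0189 m, L = 0.0517 m, θ = 31.5°: √(L² − r² sin²θ) = 0.050748 m.
v = −0.0189·338.9·0.52250·[1 + 0.0189·0.85264/0.050748] = -4.4096 m/s.
|v| = 4.4096 m/s.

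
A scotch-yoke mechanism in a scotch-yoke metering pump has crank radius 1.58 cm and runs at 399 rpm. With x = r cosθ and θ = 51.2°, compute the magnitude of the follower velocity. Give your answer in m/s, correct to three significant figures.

ω = 41.78 rad/s (from 399 rpm).
x = r cosθ ⇒ ẋ = −rω sinθ.
|v| = rω|sinθ| = 0.0158·41.78·|sin 51.2°| = 0.5145 m/s.

0.514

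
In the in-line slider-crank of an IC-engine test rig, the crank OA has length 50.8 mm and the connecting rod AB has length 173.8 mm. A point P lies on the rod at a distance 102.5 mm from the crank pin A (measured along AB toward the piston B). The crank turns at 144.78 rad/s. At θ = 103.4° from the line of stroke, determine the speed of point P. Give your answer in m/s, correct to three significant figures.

ω = 144.8 rad/s.  Crank-pin speed |V_A| = rω = 7.3548 m/s, perpendicular to OA.
Rod angle: sinφ = −(r/L) sinθ ⇒ φ = -16.519°; ω_rod = −rω cosθ/√(L²−r²sin²θ) = +10.229 rad/s.
V_P = V_A + ω_rod × AP, with AP = 0.1025 m along the rod.
Components: V_Px = −rω sinθ − a·ω_rod·sinφ = -6.8565 m/s;  V_Py = rω cosθ + a·ω_rod·cosφ = -0.69924 m/s.
|V_P| = √(V_Px² + V_Py²) = 6.892 m/s.

6.89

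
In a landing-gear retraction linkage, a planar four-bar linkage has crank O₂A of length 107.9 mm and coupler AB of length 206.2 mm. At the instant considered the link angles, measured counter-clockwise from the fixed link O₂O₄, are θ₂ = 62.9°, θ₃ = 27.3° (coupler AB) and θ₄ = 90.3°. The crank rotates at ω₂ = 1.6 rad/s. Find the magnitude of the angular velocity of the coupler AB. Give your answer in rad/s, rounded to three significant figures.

0.432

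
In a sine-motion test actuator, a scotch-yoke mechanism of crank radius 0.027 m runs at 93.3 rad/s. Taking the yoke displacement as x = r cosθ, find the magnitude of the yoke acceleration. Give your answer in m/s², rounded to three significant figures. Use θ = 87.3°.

11.1

ω = 93.3 rad/s
x = r cosθ ⇒ ẍ = −rω² cosθ (ω constant).
|a| = rω²|cosθ| = 0.027·(93.3)²·|cos 87.3°| = 11.072 m/s².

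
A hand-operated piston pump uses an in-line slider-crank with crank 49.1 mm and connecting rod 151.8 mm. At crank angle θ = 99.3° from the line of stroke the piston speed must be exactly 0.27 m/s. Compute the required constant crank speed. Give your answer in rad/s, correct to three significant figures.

5.90

For an in-line slider-crank, |v_piston| = rω|sinθ|·[1 + r cosθ/√(L² − r² sin²θ)].
With r = 0.0491 m, L = 0.1518 m, θ = 99.3°: the bracketed kinematic factor |dx/dθ| = 0.045782 m.
ω = v/|dx/dθ| = 0.27/0.045782 = 5.8975 rad/s.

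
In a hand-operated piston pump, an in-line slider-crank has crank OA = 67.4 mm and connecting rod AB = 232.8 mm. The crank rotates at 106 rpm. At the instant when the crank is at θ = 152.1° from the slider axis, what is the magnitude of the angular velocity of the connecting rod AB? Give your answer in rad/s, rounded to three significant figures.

2.87

ω = 11.1 rad/s (converted from 106 rpm).
The rod makes angle φ with the slider axis where L sinφ = r sinθ; differentiating, L cosφ·φ̇ = r ω cosθ.
L cosφ = √(L² − r² sin²θ) = 0.23065 m.
|ω_rod| = r ω |cosθ| / √(L² − r² sin²θ) = 0.0674·11.1·0.88377/0.23065 = 2.8666 rad/s.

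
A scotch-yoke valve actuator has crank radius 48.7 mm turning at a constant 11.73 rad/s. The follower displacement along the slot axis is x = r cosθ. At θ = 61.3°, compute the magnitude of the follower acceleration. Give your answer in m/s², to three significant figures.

ω = 11.73 rad/s
x = r cosθ ⇒ ẍ = −rω² cosθ (ω constant).
|a| = rω²|cosθ| = 0.0487·(11.73)²·|cos 61.3°| = 3.2179 m/s².

3.22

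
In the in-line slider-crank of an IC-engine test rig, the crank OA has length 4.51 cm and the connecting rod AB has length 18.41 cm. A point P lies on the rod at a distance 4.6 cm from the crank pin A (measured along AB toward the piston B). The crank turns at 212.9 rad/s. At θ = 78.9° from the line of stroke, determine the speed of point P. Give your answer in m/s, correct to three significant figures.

9.64

ω = 212.9 rad/s.  Crank-pin speed |V_A| = rω = 9.6018 m/s, perpendicular to OA.
Rod angle: sinφ = −(r/L) sinθ ⇒ φ = -13.910°; ω_rod = −rω cosθ/√(L²−r²sin²θ) = -10.344 rad/s.
V_P = V_A + ω_rod × AP, with AP = 0.046 m along the rod.
Components: V_Px = −rω sinθ − a·ω_rod·sinφ = -9.5366 m/s;  V_Py = rω cosθ + a·ω_rod·cosφ = +1.3867 m/s.
|V_P| = √(V_Px² + V_Py²) = 9.6368 m/s.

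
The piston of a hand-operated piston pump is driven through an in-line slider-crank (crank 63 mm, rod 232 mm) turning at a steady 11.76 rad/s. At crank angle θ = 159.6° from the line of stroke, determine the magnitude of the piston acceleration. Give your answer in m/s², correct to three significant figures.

ω = 11.76 rad/s
x(θ) = r cosθ + √(L² − r² sin²θ); with ω constant, a = ω²·d²x/dθ².
d²x/dθ² = −r cosθ − r²(cos2θ)/√u − r⁴ sin²2θ/(4u^{3/2}),  u = L² − r² sin²θ = 0.0533418 m².
Substituting r = 0.063 m, L = 0.232 m, θ = 159.6°: d²x/dθ² = +0.045903 m.
a = ω²·d²x/dθ² = (11.76)²·(+0.045903) = +6.3483 m/s²;  |a| = 6.3483 m/s².

6.35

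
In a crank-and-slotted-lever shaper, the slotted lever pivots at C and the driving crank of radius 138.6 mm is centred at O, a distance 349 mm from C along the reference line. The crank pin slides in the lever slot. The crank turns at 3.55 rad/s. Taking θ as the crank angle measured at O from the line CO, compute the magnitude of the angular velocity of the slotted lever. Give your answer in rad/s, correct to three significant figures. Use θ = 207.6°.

1.52

ω = 3.55 rad/s
Crank pin A relative to C: A = (d + r cosθ, r sinθ); lever angle φ = atan2(r sinθ, d + r cosθ).
Differentiating tanφ: φ̇ = rω(d cosθ + r)/(d² + r² + 2dr cosθ).
d² + r² + 2dr cosθ = |CA|² = 0.0552771 m²;  d cosθ + r = -0.17069 m.
|ω_lever| = |0.1386·3.55·-0.17069| / 0.0552771 = 1.5193 rad/s.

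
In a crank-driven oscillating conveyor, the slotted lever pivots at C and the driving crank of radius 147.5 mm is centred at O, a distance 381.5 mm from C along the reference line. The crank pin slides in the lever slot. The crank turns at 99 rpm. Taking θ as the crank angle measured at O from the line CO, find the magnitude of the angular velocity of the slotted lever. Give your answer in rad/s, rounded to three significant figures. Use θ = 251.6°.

0.314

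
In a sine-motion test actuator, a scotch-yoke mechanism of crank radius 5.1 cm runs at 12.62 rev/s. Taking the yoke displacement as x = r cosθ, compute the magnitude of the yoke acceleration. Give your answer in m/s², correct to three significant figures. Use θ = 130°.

206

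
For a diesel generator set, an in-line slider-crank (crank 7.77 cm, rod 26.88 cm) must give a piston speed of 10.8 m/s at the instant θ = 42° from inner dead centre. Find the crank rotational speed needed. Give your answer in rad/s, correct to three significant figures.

For an in-line slider-crank, |v_piston| = rω|sinθ|·[1 + r cosθ/√(L² − r² sin²θ)].
With r = 0.0777 m, L = 0.2688 m, θ = 42°: the bracketed kinematic factor |dx/dθ| = 0.063375 m.
ω = v/|dx/dθ| = 10.8/0.063375 = 170.41 rad/s.

170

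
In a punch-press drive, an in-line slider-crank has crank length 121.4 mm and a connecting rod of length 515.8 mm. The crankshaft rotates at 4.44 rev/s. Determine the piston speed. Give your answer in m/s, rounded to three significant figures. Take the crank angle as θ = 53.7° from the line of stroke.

ω = 2π·4.44 = 27.9 rad/s
For an in-line slider-crank, x = r cosθ + √(L² − r² sin²θ), so v = −rω sinθ·[1 + r cosθ/√(L² − r² sin²θ)].
With r = 0.1214 m, L = 0.5158 m, θ = 53.7°: √(L² − r² sin²θ) = 0.50644 m.
v = −0.1214·27.9·0.80593·[1 + 0.1214·0.59201/0.50644] = -3.1168 m/s.
|v| = 3.1168 m/s.

3.12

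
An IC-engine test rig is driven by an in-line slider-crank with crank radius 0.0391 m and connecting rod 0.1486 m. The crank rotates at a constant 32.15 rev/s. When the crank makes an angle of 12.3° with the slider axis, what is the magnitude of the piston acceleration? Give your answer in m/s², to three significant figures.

1940

ω = 2π·32.1 = 202 rad/s
x(θ) = r cosθ + √(L² − r² sin²θ); with ω constant, a = ω²·d²x/dθ².
d²x/dθ² = −r cosθ − r²(cos2θ)/√u − r⁴ sin²2θ/(4u^{3/2}),  u = L² − r² sin²θ = 0.0220126 m².
Substituting r = 0.0391 m, L = 0.1486 m, θ = 12.3°: d²x/dθ² = -0.047603 m.
a = ω²·d²x/dθ² = (202)²·(-0.047603) = -1942.5 m/s²;  |a| = 1942.5 m/s².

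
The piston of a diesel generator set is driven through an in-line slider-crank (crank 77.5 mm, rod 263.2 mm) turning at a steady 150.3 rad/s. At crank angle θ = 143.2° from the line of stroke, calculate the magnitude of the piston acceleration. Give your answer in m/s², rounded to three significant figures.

1240

ω = 150.3 rad/s
x(θ) = r cosθ + √(L² − r² sin²θ); with ω constant, a = ω²·d²x/dθ².
d²x/dθ² = −r cosθ − r²(cos2θ)/√u − r⁴ sin²2θ/(4u^{3/2}),  u = L² − r² sin²θ = 0.067119 m².
Substituting r = 0.0775 m, L = 0.2632 m, θ = 143.2°: d²x/dθ² = +0.055034 m.
a = ω²·d²x/dθ² = (150.3)²·(+0.055034) = +1243.2 m/s²;  |a| = 1243.2 m/s².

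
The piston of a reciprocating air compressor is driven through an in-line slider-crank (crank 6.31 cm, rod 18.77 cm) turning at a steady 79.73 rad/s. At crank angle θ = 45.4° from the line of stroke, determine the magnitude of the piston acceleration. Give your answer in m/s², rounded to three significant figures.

284

ω = 79.73 rad/s
x(θ) = r cosθ + √(L² − r² sin²θ); with ω constant, a = ω²·d²x/dθ².
d²x/dθ² = −r cosθ − r²(cos2θ)/√u − r⁴ sin²2θ/(4u^{3/2}),  u = L² − r² sin²θ = 0.0332127 m².
Substituting r = 0.0631 m, L = 0.1877 m, θ = 45.4°: d²x/dθ² = -0.044655 m.
a = ω²·d²x/dθ² = (79.73)²·(-0.044655) = -283.87 m/s²;  |a| = 283.87 m/s².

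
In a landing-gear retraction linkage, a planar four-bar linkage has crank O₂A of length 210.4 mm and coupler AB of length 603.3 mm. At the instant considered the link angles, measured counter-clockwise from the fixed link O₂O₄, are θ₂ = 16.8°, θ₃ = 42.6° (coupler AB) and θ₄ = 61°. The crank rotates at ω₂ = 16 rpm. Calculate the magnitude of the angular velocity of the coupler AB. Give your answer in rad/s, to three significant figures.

1.29

ω₂ = 1.676 rad/s (from 16 rpm).
Differentiating the loop-closure r₂e^{iθ₂}+r₃e^{iθ₃}=r₁+r₄e^{iθ₄} gives r₂ω₂e^{iθ₂}+r₃ω₃e^{iθ₃}=r₄ω₄e^{iθ₄}.
Eliminating the other unknown: ω₃ = r₂ω₂ sin(θ₄−θ₂) / [r₃ sin(θ₃−θ₄)].
Numerator sine = +0.69717; denominator sine = -0.31565.
Result = 0.2104·1.676·(+0.69717) / (0.6033·(-0.31565)) = -1.2906 rad/s; magnitude 1.2906 rad/s.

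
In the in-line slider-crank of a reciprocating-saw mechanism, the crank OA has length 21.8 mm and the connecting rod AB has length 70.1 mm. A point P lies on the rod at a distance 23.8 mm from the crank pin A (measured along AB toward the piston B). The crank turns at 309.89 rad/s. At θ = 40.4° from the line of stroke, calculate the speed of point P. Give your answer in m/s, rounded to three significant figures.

5.83

ω = 309.9 rad/s.  Crank-pin speed |V_A| = rω = 6.7556 m/s, perpendicular to OA.
Rod angle: sinφ = −(r/L) sinθ ⇒ φ = -11.628°; ω_rod = −rω cosθ/√(L²−r²sin²θ) = -74.928 rad/s.
V_P = V_A + ω_rod × AP, with AP = 0.0238 m along the rod.
Components: V_Px = −rω sinθ − a·ω_rod·sinφ = -4.7379 m/s;  V_Py = rω cosθ + a·ω_rod·cosφ = +3.398 m/s.
|V_P| = √(V_Px² + V_Py²) = 5.8304 m/s.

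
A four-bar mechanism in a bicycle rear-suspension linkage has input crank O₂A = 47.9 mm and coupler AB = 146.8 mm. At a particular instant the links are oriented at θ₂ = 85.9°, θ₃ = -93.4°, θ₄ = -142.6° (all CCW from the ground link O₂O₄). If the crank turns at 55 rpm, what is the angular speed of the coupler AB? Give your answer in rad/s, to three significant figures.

1.86

ω₂ = 5.76 rad/s (from 55 rpm).
Differentiating the loop-closure r₂e^{iθ₂}+r₃e^{iθ₃}=r₁+r₄e^{iθ₄} gives r₂ω₂e^{iθ₂}+r₃ω₃e^{iθ₃}=r₄ω₄e^{iθ₄}.
Eliminating the other unknown: ω₃ = r₂ω₂ sin(θ₄−θ₂) / [r₃ sin(θ₃−θ₄)].
Numerator sine = +0.74896; denominator sine = +0.75700.
Result = 0.0479·5.76·(+0.74896) / (0.1468·(+0.75700)) = +1.8594 rad/s; magnitude 1.8594 rad/s.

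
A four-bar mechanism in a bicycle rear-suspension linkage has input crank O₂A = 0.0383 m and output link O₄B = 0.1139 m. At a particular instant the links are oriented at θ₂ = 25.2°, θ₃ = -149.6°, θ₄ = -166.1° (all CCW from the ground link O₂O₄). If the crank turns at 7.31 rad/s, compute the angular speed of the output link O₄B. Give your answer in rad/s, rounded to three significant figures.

0.784

ω₂ = 7.31 rad/s
Differentiating the loop-closure r₂e^{iθ₂}+r₃e^{iθ₃}=r₁+r₄e^{iθ₄} gives r₂ω₂e^{iθ₂}+r₃ω₃e^{iθ₃}=r₄ω₄e^{iθ₄}.
Eliminating the other unknown: ω₄ = r₂ω₂ sin(θ₂−θ₃) / [r₄ sin(θ₄−θ₃)].
Numerator sine = +0.09063; denominator sine = -0.28402.
Result = 0.0383·7.31·(+0.09063) / (0.1139·(-0.28402)) = -0.7844 rad/s; magnitude 0.7844 rad/s.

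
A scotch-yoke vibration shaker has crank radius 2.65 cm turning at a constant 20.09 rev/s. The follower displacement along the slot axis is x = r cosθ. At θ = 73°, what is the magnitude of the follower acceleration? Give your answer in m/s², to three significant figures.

123

ω = 126.2 rad/s (from 20.09 rev/s).
x = r cosθ ⇒ ẍ = −rω² cosθ (ω constant).
|a| = rω²|cosθ| = 0.0265·(126.2)²·|cos 73°| = 123.45 m/s².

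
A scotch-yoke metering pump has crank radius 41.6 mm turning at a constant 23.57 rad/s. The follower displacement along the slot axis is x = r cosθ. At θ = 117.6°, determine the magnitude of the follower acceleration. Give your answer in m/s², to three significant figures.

10.7

ω = 23.57 rad/s
x = r cosθ ⇒ ẍ = −rω² cosθ (ω constant).
|a| = rω²|cosθ| = 0.0416·(23.57)²·|cos 117.6°| = 10.707 m/s².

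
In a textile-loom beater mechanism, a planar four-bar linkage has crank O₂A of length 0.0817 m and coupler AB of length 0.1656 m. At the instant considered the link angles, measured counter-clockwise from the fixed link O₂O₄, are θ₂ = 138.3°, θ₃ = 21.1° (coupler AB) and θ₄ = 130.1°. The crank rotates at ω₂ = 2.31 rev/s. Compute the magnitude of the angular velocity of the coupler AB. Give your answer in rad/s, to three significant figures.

1.08

ω₂ = 14.51 rad/s (from 2.31 rev/s).
Differentiating the loop-closure r₂e^{iθ₂}+r₃e^{iθ₃}=r₁+r₄e^{iθ₄} gives r₂ω₂e^{iθ₂}+r₃ω₃e^{iθ₃}=r₄ω₄e^{iθ₄}.
Eliminating the other unknown: ω₃ = r₂ω₂ sin(θ₄−θ₂) / [r₃ sin(θ₃−θ₄)].
Numerator sine = -0.14263; denominator sine = -0.94552.
Result = 0.0817·14.51·(-0.14263) / (0.1656·(-0.94552)) = +1.0802 rad/s; magnitude 1.0802 rad/s.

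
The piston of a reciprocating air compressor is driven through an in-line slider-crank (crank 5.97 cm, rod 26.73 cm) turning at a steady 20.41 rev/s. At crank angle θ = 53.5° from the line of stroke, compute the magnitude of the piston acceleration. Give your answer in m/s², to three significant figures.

ω = 2π·20.4 = 128.2 rad/s
x(θ) = r cosθ + √(L² − r² sin²θ); with ω constant, a = ω²·d²x/dθ².
d²x/dθ² = −r cosθ − r²(cos2θ)/√u − r⁴ sin²2θ/(4u^{3/2}),  u = L² − r² sin²θ = 0.0691462 m².
Substituting r = 0.0597 m, L = 0.2673 m, θ = 53.5°: d²x/dθ² = -0.031708 m.
a = ω²·d²x/dθ² = (128.2)²·(-0.031708) = -521.45 m/s²;  |a| = 521.45 m/s².

521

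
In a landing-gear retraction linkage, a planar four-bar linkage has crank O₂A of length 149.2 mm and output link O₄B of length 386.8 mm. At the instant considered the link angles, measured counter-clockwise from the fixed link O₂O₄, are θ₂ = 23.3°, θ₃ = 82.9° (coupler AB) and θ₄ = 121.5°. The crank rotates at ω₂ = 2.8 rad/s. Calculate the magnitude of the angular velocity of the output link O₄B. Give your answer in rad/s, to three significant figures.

1.49

ω₂ = 2.8 rad/s
Differentiating the loop-closure r₂e^{iθ₂}+r₃e^{iθ₃}=r₁+r₄e^{iθ₄} gives r₂ω₂e^{iθ₂}+r₃ω₃e^{iθ₃}=r₄ω₄e^{iθ₄}.
Eliminating the other unknown: ω₄ = r₂ω₂ sin(θ₂−θ₃) / [r₄ sin(θ₄−θ₃)].
Numerator sine = -0.86251; denominator sine = +0.62388.
Result = 0.1492·2.8·(-0.86251) / (0.3868·(+0.62388)) = -1.4932 rad/s; magnitude 1.4932 rad/s.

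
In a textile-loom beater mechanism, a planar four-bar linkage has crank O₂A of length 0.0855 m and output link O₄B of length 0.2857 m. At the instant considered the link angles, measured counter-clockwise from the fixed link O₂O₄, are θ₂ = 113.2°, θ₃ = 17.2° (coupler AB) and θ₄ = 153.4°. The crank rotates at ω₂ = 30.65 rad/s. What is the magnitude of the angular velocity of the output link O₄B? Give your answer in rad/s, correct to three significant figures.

ω₂ = 30.65 rad/s
Differentiating the loop-closure r₂e^{iθ₂}+r₃e^{iθ₃}=r₁+r₄e^{iθ₄} gives r₂ω₂e^{iθ₂}+r₃ω₃e^{iθ₃}=r₄ω₄e^{iθ₄}.
Eliminating the other unknown: ω₄ = r₂ω₂ sin(θ₂−θ₃) / [r₄ sin(θ₄−θ₃)].
Numerator sine = +0.99452; denominator sine = +0.69214.
Result = 0.0855·30.65·(+0.99452) / (0.2857·(+0.69214)) = +13.18 rad/s; magnitude 13.18 rad/s.

13.2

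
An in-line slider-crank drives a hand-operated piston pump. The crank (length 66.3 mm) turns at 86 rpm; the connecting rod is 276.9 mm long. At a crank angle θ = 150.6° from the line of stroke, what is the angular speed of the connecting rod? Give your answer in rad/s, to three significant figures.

1.89

ω = 9.006 rad/s (converted from 86 rpm).
The rod makes angle φ with the slider axis where L sinφ = r sinθ; differentiating, L cosφ·φ̇ = r ω cosθ.
L cosφ = √(L² − r² sin²θ) = 0.27498 m.
|ω_rod| = r ω |cosθ| / √(L² − r² sin²θ) = 0.0663·9.006·0.87121/0.27498 = 1.8917 rad/s.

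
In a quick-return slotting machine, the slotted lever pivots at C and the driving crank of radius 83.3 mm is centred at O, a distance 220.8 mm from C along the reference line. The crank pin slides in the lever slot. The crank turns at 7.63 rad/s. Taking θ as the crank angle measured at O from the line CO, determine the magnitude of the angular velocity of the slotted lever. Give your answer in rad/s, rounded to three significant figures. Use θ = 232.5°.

ω = 7.63 rad/s
Crank pin A relative to C: A = (d + r cosθ, r sinθ); lever angle φ = atan2(r sinθ, d + r cosθ).
Differentiating tanφ: φ̇ = rω(d cosθ + r)/(d² + r² + 2dr cosθ).
d² + r² + 2dr cosθ = |CA|² = 0.0332981 m²;  d cosθ + r = -0.051115 m.
|ω_lever| = |0.0833·7.63·-0.051115| / 0.0332981 = 0.97565 rad/s.

0.976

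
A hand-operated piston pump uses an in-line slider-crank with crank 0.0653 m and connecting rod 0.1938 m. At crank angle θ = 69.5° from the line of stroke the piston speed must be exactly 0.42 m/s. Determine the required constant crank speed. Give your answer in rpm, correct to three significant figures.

58.3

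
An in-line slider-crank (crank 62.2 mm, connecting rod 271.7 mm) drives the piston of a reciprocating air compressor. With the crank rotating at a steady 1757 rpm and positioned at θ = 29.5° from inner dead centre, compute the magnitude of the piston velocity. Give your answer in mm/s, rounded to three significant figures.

6770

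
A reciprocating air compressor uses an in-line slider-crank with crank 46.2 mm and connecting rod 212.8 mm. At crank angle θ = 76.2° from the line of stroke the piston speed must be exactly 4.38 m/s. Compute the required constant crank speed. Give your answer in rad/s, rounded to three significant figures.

92.7

For an in-line slider-crank, |v_piston| = rω|sinθ|·[1 + r cosθ/√(L² − r² sin²θ)].
With r = 0.0462 m, L = 0.2128 m, θ = 76.2°: the bracketed kinematic factor |dx/dθ| = 0.047243 m.
ω = v/|dx/dθ| = 4.38/0.047243 = 92.712 rad/s.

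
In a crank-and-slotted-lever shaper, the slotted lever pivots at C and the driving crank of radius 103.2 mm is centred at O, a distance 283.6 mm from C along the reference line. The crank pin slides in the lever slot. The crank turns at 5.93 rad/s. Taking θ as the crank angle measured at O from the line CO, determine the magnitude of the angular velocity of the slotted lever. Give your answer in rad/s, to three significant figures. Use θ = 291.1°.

ω = 5.93 rad/s
Crank pin A relative to C: A = (d + r cosθ, r sinθ); lever angle φ = atan2(r sinθ, d + r cosθ).
Differentiating tanφ: φ̇ = rω(d cosθ + r)/(d² + r² + 2dr cosθ).
d² + r² + 2dr cosθ = |CA|² = 0.112152 m²;  d cosθ + r = +0.2053 m.
|ω_lever| = |0.1032·5.93·+0.2053| / 0.112152 = 1.1202 rad/s.

1.12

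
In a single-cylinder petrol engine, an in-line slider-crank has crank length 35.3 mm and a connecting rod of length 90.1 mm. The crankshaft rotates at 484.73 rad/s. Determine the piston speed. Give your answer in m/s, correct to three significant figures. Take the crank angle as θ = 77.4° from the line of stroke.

18.2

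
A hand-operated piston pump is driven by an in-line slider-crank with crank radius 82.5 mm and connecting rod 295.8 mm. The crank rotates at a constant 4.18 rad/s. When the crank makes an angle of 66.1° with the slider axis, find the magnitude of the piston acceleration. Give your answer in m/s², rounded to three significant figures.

0.309

ω = 4.18 rad/s
x(θ) = r cosθ + √(L² − r² sin²θ); with ω constant, a = ω²·d²x/dθ².
d²x/dθ² = −r cosθ − r²(cos2θ)/√u − r⁴ sin²2θ/(4u^{3/2}),  u = L² − r² sin²θ = 0.0818086 m².
Substituting r = 0.0825 m, L = 0.2958 m, θ = 66.1°: d²x/dθ² = -0.017711 m.
a = ω²·d²x/dθ² = (4.18)²·(-0.017711) = -0.30946 m/s²;  |a| = 0.30946 m/s².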